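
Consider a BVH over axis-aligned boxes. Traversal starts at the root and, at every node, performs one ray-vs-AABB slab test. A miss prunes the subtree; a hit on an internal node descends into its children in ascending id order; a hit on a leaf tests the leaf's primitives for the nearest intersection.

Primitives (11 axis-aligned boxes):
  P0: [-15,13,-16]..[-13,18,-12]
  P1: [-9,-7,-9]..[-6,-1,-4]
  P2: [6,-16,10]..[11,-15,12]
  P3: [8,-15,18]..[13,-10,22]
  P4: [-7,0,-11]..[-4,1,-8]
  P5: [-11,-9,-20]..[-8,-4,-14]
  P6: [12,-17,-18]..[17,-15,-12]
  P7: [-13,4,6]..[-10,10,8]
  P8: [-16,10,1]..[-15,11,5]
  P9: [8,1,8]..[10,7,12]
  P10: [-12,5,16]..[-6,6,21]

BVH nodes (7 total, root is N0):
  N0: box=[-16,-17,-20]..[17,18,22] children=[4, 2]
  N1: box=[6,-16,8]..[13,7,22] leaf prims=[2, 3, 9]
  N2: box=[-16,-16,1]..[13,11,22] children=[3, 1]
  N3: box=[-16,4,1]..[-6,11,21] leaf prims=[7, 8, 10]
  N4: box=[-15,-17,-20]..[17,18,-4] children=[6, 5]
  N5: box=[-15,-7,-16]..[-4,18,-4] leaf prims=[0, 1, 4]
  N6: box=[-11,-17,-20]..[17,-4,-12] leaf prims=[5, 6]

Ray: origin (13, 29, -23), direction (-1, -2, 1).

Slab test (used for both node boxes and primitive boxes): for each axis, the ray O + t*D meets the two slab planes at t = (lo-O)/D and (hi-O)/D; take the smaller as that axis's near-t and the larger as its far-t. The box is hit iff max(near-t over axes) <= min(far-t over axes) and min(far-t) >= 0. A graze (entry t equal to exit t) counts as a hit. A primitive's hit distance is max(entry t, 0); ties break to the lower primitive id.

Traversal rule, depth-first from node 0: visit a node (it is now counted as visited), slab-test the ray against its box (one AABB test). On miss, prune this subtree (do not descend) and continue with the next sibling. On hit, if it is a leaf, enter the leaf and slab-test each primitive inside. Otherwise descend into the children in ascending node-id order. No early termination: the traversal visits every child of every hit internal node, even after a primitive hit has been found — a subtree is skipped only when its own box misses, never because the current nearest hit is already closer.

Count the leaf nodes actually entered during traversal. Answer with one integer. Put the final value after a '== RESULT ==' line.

Traverse from the root:
N0 x:[-4,29] y:[11/2,23] z:[3,45] -> hit [11/2,23], descend [2, 4]
  N2 x:[0,29] y:[9,45/2] z:[24,45] -> miss, prune
  N4 x:[-4,28] y:[11/2,23] z:[3,19] -> hit [11/2,19], descend [5, 6]
    N5 x:[17,28] y:[11/2,18] z:[7,19] -> hit [17,18] leaf, test {P0(miss), P1(miss), P4(miss)}
    N6 x:[-4,24] y:[33/2,23] z:[3,11] -> miss, prune

Visited [0, 2, 4, 5, 6]. Tests: 5 box, 1 leaf. Nearest: miss.

== RESULT ==
1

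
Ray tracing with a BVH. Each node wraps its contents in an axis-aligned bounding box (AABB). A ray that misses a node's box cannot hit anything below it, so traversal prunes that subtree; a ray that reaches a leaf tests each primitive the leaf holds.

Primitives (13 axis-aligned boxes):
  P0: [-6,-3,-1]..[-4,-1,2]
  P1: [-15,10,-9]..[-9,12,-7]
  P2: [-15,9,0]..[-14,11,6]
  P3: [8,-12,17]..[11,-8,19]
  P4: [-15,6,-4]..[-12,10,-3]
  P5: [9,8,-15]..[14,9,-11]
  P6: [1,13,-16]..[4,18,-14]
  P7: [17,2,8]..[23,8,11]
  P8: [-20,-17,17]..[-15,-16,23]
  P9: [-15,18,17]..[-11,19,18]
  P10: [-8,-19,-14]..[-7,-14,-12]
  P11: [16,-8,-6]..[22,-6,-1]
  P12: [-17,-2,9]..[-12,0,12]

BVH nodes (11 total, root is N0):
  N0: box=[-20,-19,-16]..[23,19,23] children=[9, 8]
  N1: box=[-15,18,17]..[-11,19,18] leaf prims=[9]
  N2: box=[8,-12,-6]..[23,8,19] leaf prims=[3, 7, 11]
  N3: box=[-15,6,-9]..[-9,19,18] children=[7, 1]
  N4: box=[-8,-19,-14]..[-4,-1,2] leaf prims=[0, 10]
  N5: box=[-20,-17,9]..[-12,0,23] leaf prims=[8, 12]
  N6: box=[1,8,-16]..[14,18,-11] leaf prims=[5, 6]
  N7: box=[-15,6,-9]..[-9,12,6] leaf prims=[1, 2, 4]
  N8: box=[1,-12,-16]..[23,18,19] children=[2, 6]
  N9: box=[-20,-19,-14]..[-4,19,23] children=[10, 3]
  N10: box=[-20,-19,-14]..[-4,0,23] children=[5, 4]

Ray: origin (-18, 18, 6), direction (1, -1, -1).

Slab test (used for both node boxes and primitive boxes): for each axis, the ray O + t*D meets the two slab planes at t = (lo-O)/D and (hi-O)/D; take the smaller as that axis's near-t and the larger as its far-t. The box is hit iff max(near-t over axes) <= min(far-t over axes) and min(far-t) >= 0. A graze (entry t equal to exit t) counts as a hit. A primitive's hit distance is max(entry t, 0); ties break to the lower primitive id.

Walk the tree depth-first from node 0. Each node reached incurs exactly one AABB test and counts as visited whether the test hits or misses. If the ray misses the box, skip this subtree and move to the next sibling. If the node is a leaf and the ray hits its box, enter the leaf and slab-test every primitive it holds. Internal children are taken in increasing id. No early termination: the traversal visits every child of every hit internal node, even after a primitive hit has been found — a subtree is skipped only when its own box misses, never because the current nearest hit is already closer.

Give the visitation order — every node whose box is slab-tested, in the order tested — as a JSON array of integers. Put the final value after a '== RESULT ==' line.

Traverse from the root:
N0 x:[-2,41] y:[-1,37] z:[-17,22] -> hit [-1,22], descend [8, 9]
  N8 x:[19,41] y:[0,30] z:[-13,22] -> hit [19,22], descend [2, 6]
    N2 x:[26,41] y:[10,30] z:[-13,12] -> miss, prune
    N6 x:[19,32] y:[0,10] z:[17,22] -> miss, prune
  N9 x:[-2,14] y:[-1,37] z:[-17,20] -> hit [-1,14], descend [3, 10]
    N3 x:[3,9] y:[-1,12] z:[-12,15] -> hit [3,9], descend [1, 7]
      N1 x:[3,7] y:[-1,0] z:[-12,-11] -> miss, prune
      N7 x:[3,9] y:[6,12] z:[0,15] -> hit [6,9] leaf, test {P1(miss), P2(miss), P4(miss)}
    N10 x:[-2,14] y:[18,37] z:[-17,20] -> miss, prune

Summary -> nodes [0, 8, 2, 6, 9, 3, 1, 7, 10]; box-tests=9; leaf-entries=1; first=miss

== RESULT ==
[0, 8, 2, 6, 9, 3, 1, 7, 10]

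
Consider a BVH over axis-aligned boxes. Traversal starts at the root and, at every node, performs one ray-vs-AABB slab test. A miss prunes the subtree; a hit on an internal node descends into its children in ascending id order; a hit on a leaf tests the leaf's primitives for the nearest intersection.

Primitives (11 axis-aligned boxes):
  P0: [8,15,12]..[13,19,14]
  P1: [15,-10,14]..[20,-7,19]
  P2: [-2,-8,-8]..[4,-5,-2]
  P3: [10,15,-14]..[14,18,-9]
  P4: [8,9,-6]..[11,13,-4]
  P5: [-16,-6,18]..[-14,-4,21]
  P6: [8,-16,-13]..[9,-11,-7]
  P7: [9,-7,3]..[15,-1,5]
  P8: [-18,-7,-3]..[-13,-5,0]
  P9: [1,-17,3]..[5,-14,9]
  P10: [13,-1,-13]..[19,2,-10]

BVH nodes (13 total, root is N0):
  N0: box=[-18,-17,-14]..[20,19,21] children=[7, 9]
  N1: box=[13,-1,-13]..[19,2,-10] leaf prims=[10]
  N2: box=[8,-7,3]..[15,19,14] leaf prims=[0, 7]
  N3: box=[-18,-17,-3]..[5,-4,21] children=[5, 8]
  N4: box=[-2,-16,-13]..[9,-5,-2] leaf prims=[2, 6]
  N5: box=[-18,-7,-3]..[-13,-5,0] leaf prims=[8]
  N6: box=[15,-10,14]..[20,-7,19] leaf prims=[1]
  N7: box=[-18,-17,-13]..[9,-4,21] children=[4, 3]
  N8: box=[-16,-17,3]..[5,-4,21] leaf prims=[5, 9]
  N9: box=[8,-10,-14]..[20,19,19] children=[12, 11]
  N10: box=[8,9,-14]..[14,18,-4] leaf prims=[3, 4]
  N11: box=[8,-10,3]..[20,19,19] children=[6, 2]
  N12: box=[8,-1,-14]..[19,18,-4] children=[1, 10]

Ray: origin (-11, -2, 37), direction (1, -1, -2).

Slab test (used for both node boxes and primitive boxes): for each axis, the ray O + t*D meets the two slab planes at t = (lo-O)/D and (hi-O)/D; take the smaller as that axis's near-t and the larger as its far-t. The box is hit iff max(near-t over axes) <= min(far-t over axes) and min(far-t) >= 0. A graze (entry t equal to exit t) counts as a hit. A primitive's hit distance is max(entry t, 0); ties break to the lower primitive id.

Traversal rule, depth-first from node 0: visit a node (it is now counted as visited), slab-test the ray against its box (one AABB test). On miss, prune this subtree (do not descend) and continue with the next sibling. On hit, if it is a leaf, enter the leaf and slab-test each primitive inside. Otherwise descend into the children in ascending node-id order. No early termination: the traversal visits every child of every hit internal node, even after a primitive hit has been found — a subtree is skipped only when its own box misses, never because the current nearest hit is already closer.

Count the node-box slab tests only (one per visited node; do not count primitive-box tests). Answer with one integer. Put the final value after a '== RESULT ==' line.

Trace the traversal:
N0 x:[-7,31] y:[-21,15] z:[8,51/2] -> hit [8,15], descend [7, 9]
  N7 x:[-7,20] y:[2,15] z:[8,25] -> hit [8,15], descend [3, 4]
    N3 x:[-7,16] y:[2,15] z:[8,20] -> hit [8,15], descend [5, 8]
      N5 x:[-7,-2] y:[3,5] z:[37/2,20] -> miss, prune
      N8 x:[-5,16] y:[2,15] z:[8,17] -> hit [8,15] leaf, test {P5(miss), P9@t=14}
    N4 x:[9,20] y:[3,14] z:[39/2,25] -> miss, prune
  N9 x:[19,31] y:[-21,8] z:[9,51/2] -> miss, prune

7 AABB tests over nodes [0, 7, 3, 5, 8, 4, 9]; 1 leaf entered; closest P9.

== RESULT ==
7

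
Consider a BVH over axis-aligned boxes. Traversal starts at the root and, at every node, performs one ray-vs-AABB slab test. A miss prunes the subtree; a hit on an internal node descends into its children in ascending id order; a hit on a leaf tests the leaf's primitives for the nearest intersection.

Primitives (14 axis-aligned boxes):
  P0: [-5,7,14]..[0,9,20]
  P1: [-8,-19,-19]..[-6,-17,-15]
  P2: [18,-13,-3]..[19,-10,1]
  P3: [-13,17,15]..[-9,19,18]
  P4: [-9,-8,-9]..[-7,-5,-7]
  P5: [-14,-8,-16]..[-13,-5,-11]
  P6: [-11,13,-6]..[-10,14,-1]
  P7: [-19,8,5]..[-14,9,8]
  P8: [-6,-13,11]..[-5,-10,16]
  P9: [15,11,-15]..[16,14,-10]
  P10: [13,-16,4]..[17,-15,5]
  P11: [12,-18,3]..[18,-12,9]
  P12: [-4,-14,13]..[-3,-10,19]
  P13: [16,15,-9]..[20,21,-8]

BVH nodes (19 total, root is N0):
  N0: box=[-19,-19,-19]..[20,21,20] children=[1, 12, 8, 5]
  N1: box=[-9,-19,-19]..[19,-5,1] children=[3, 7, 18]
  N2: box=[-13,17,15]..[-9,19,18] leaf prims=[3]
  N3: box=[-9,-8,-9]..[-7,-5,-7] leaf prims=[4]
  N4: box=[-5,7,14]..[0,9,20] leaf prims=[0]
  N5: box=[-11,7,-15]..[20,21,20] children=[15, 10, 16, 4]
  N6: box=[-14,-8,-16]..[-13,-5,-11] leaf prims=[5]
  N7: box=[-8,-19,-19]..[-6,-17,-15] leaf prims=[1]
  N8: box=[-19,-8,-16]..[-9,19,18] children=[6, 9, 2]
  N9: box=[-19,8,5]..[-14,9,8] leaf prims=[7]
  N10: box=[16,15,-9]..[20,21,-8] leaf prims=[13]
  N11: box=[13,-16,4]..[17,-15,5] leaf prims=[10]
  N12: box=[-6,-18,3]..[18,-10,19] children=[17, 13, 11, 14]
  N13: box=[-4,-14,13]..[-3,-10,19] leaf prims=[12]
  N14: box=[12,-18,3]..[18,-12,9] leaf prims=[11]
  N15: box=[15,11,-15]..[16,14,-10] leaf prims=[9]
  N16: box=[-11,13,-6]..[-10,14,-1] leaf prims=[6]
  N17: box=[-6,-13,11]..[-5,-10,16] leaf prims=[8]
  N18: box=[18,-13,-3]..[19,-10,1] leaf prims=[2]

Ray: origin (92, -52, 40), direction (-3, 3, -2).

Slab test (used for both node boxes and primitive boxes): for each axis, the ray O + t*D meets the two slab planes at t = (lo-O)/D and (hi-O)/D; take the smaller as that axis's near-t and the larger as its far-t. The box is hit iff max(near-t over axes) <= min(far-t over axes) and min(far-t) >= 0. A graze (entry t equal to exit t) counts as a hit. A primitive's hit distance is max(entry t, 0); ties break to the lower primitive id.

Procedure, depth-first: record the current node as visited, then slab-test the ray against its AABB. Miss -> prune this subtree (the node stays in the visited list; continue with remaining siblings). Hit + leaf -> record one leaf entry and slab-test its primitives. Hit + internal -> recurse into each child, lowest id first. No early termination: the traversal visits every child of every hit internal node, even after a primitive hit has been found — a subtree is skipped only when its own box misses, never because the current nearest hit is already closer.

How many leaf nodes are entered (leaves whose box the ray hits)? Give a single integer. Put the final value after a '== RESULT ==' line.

Walk:
N0 x:[24,37] y:[11,73/3] z:[10,59/2] -> hit [24,73/3], descend [1, 5, 8, 12]
  N1 x:[73/3,101/3] y:[11,47/3] z:[39/2,59/2] -> miss, prune
  N5 x:[24,103/3] y:[59/3,73/3] z:[10,55/2] -> hit [24,73/3], descend [4, 10, 15, 16]
    N4 x:[92/3,97/3] y:[59/3,61/3] z:[10,13] -> miss, prune
    N10 x:[24,76/3] y:[67/3,73/3] z:[24,49/2] -> hit [24,73/3] leaf, test {P13@t=24}
    N15 x:[76/3,77/3] y:[21,22] z:[25,55/2] -> miss, prune
    N16 x:[34,103/3] y:[65/3,22] z:[41/2,23] -> miss, prune
  N8 x:[101/3,37] y:[44/3,71/3] z:[11,28] -> miss, prune
  N12 x:[74/3,98/3] y:[34/3,14] z:[21/2,37/2] -> miss, prune

Visited [0, 1, 5, 4, 10, 15, 16, 8, 12]. Tests: 9 box, 1 leaf. Nearest: P13.

== RESULT ==
1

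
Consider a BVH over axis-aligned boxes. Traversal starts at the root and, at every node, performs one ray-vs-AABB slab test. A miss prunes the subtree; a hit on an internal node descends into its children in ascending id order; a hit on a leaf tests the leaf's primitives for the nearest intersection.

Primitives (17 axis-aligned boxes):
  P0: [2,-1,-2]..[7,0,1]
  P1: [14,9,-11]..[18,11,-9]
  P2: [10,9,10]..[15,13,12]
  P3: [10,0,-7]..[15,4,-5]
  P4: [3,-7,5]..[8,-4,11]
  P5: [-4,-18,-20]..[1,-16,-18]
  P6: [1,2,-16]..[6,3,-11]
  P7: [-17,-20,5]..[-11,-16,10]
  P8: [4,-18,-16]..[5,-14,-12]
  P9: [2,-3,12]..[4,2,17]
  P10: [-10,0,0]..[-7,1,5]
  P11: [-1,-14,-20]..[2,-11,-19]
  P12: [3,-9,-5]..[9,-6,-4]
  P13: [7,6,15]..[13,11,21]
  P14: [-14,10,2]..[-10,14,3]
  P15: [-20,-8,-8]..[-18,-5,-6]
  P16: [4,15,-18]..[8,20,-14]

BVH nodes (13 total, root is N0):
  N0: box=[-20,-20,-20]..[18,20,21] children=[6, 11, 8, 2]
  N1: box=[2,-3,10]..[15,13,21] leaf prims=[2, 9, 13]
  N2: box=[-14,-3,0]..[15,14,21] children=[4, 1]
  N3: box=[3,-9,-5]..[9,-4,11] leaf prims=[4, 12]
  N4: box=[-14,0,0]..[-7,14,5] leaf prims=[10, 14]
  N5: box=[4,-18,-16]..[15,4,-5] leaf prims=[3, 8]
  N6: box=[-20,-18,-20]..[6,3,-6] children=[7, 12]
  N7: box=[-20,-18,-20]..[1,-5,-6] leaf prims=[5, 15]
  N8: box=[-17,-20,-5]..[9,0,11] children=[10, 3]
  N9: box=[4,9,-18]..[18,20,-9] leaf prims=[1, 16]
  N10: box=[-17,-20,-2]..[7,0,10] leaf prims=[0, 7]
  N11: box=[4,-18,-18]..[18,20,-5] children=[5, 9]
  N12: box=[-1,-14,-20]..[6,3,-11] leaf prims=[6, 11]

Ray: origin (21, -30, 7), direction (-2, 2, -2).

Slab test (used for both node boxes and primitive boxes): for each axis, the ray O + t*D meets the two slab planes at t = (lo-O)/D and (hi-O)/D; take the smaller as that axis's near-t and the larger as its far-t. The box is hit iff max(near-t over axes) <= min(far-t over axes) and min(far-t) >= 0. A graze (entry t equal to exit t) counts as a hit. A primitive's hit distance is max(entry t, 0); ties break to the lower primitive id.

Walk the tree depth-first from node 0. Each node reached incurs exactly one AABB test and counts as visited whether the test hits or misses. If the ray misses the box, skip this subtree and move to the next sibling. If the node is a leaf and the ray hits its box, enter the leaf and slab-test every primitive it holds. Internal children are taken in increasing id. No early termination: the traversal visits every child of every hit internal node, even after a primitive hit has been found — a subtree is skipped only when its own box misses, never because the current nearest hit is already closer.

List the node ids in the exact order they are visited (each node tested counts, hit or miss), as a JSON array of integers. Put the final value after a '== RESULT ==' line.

Walk:
N0 x:[3/2,41/2] y:[5,25] z:[-7,27/2] -> hit [5,27/2], descend [2, 6, 8, 11]
  N2 x:[3,35/2] y:[27/2,22] z:[-7,7/2] -> miss, prune
  N6 x:[15/2,41/2] y:[6,33/2] z:[13/2,27/2] -> hit [15/2,27/2], descend [7, 12]
    N7 x:[10,41/2] y:[6,25/2] z:[13/2,27/2] -> hit [10,25/2] leaf, test {P5(miss), P15(miss)}
    N12 x:[15/2,11] y:[8,33/2] z:[9,27/2] -> hit [9,11] leaf, test {P6(miss), P11(miss)}
  N8 x:[6,19] y:[5,15] z:[-2,6] -> hit [6,6], descend [3, 10]
    N3 x:[6,9] y:[21/2,13] z:[-2,6] -> miss, prune
    N10 x:[7,19] y:[5,15] z:[-3/2,9/2] -> miss, prune
  N11 x:[3/2,17/2] y:[6,25] z:[6,25/2] -> hit [6,17/2], descend [5, 9]
    N5 x:[3,17/2] y:[6,17] z:[6,23/2] -> hit [6,17/2] leaf, test {P3(miss), P8(miss)}
    N9 x:[3/2,17/2] y:[39/2,25] z:[8,25/2] -> miss, prune

11 AABB tests over nodes [0, 2, 6, 7, 12, 8, 3, 10, 11, 5, 9]; 3 leaves entered; closest miss.

== RESULT ==
[0, 2, 6, 7, 12, 8, 3, 10, 11, 5, 9]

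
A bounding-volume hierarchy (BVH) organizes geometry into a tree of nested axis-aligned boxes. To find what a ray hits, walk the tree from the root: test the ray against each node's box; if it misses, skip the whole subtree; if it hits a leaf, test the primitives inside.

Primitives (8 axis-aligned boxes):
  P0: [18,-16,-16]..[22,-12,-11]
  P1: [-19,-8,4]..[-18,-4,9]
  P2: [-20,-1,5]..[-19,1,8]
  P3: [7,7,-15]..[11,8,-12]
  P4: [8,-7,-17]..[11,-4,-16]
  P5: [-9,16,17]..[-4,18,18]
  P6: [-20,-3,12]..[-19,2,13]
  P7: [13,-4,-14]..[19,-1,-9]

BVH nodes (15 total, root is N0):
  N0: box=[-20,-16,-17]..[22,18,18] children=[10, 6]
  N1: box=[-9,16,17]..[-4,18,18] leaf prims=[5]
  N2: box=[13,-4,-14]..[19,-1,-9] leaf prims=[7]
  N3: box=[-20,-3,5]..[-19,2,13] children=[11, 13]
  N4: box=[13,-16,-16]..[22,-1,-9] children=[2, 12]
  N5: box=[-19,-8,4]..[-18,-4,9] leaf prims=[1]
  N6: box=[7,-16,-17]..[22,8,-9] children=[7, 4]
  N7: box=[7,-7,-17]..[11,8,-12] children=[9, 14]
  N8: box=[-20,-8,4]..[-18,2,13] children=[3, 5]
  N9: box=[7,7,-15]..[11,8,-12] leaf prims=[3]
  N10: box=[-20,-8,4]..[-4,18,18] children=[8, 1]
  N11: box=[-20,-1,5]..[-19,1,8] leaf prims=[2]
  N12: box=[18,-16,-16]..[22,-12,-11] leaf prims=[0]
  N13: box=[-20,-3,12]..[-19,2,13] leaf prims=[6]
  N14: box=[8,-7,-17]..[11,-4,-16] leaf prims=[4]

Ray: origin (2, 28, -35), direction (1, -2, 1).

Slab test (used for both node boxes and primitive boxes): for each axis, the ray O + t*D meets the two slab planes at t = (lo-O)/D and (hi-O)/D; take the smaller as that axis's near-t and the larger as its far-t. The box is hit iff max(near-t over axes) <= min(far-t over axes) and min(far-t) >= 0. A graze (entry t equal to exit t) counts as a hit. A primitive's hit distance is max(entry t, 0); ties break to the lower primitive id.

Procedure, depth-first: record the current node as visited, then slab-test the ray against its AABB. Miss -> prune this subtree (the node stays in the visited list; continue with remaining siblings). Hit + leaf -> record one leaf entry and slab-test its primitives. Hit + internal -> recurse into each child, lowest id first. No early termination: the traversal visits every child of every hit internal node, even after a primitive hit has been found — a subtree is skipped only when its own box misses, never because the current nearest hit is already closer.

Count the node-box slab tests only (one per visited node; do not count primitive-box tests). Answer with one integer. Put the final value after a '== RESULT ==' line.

Traverse from the root:
N0 x:[-22,20] y:[5,22] z:[18,53] -> hit [18,20], descend [6, 10]
  N6 x:[5,20] y:[10,22] z:[18,26] -> hit [18,20], descend [4, 7]
    N4 x:[11,20] y:[29/2,22] z:[19,26] -> hit [19,20], descend [2, 12]
      N2 x:[11,17] y:[29/2,16] z:[21,26] -> miss, prune
      N12 x:[16,20] y:[20,22] z:[19,24] -> hit [20,20] leaf, test {P0@t=20}
    N7 x:[5,9] y:[10,35/2] z:[18,23] -> miss, prune
  N10 x:[-22,-6] y:[5,18] z:[39,53] -> miss, prune

Summary -> nodes [0, 6, 4, 2, 12, 7, 10]; box-tests=7; leaf-entries=1; first=P0

== RESULT ==
7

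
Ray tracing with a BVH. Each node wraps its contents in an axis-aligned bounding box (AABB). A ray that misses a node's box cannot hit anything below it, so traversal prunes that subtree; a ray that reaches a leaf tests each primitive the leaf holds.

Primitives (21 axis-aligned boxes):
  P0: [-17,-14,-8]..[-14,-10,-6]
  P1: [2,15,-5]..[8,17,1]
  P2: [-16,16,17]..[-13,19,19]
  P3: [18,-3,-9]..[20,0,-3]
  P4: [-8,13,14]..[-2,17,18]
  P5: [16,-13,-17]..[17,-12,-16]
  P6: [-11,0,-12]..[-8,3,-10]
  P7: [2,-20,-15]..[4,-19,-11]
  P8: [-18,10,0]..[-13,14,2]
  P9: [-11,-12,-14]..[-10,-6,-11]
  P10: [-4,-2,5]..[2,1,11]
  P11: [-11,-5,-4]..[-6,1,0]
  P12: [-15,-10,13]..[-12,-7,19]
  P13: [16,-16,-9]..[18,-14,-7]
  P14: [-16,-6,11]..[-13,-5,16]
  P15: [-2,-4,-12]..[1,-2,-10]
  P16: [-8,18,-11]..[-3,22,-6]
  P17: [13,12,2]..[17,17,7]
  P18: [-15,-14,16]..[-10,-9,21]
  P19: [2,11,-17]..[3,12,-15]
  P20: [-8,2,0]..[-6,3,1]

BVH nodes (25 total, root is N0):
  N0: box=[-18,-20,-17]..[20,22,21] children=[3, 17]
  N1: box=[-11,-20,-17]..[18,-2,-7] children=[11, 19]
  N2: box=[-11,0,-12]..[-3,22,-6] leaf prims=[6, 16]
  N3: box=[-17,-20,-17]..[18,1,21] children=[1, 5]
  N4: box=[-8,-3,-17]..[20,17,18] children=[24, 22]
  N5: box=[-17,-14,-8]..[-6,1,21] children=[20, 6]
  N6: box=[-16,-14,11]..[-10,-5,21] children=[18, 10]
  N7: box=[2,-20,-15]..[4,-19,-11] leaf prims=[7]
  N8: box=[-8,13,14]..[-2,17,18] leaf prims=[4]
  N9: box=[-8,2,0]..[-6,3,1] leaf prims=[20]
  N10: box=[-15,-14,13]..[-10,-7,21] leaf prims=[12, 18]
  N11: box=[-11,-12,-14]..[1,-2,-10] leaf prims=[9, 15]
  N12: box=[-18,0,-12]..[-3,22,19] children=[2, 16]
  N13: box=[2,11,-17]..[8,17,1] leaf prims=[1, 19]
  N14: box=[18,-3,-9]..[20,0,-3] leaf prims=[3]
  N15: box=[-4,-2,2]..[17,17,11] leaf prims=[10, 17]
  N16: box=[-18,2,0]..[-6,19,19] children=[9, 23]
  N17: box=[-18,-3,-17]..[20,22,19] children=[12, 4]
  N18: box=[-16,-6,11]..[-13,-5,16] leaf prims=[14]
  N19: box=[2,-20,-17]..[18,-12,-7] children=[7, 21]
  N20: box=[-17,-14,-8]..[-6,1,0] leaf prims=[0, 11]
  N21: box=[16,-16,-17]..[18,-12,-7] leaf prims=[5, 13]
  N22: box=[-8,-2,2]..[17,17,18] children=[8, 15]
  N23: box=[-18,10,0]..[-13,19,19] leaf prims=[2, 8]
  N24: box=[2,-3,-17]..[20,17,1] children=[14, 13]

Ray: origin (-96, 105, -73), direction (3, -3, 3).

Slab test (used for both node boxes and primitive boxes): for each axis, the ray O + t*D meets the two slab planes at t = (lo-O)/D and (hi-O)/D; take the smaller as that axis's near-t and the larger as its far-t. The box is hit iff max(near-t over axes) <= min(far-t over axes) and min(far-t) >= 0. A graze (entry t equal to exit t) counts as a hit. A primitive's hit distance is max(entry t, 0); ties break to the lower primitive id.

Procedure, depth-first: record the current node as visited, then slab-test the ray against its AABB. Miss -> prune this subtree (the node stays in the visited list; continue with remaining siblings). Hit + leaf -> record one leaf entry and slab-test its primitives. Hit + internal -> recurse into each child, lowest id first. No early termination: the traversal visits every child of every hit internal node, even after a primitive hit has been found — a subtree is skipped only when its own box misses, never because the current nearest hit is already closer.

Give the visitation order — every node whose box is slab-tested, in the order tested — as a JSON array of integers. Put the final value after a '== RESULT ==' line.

Walk:
N0 x:[26,116/3] y:[83/3,125/3] z:[56/3,94/3] -> hit [83/3,94/3], descend [3, 17]
  N3 x:[79/3,38] y:[104/3,125/3] z:[56/3,94/3] -> miss, prune
  N17 x:[26,116/3] y:[83/3,36] z:[56/3,92/3] -> hit [83/3,92/3], descend [4, 12]
    N4 x:[88/3,116/3] y:[88/3,36] z:[56/3,91/3] -> hit [88/3,91/3], descend [22, 24]
      N22 x:[88/3,113/3] y:[88/3,107/3] z:[25,91/3] -> hit [88/3,91/3], descend [8, 15]
        N8 x:[88/3,94/3] y:[88/3,92/3] z:[29,91/3] -> hit [88/3,91/3] leaf, test {P4@t=88/3}
        N15 x:[92/3,113/3] y:[88/3,107/3] z:[25,28] -> miss, prune
      N24 x:[98/3,116/3] y:[88/3,36] z:[56/3,74/3] -> miss, prune
    N12 x:[26,31] y:[83/3,35] z:[61/3,92/3] -> hit [83/3,92/3], descend [2, 16]
      N2 x:[85/3,31] y:[83/3,35] z:[61/3,67/3] -> miss, prune
      N16 x:[26,30] y:[86/3,103/3] z:[73/3,92/3] -> hit [86/3,30], descend [9, 23]
        N9 x:[88/3,30] y:[34,103/3] z:[73/3,74/3] -> miss, prune
        N23 x:[26,83/3] y:[86/3,95/3] z:[73/3,92/3] -> miss, prune

Summary -> nodes [0, 3, 17, 4, 22, 8, 15, 24, 12, 2, 16, 9, 23]; box-tests=13; leaf-entries=1; first=P4

== RESULT ==
[0, 3, 17, 4, 22, 8, 15, 24, 12, 2, 16, 9, 23]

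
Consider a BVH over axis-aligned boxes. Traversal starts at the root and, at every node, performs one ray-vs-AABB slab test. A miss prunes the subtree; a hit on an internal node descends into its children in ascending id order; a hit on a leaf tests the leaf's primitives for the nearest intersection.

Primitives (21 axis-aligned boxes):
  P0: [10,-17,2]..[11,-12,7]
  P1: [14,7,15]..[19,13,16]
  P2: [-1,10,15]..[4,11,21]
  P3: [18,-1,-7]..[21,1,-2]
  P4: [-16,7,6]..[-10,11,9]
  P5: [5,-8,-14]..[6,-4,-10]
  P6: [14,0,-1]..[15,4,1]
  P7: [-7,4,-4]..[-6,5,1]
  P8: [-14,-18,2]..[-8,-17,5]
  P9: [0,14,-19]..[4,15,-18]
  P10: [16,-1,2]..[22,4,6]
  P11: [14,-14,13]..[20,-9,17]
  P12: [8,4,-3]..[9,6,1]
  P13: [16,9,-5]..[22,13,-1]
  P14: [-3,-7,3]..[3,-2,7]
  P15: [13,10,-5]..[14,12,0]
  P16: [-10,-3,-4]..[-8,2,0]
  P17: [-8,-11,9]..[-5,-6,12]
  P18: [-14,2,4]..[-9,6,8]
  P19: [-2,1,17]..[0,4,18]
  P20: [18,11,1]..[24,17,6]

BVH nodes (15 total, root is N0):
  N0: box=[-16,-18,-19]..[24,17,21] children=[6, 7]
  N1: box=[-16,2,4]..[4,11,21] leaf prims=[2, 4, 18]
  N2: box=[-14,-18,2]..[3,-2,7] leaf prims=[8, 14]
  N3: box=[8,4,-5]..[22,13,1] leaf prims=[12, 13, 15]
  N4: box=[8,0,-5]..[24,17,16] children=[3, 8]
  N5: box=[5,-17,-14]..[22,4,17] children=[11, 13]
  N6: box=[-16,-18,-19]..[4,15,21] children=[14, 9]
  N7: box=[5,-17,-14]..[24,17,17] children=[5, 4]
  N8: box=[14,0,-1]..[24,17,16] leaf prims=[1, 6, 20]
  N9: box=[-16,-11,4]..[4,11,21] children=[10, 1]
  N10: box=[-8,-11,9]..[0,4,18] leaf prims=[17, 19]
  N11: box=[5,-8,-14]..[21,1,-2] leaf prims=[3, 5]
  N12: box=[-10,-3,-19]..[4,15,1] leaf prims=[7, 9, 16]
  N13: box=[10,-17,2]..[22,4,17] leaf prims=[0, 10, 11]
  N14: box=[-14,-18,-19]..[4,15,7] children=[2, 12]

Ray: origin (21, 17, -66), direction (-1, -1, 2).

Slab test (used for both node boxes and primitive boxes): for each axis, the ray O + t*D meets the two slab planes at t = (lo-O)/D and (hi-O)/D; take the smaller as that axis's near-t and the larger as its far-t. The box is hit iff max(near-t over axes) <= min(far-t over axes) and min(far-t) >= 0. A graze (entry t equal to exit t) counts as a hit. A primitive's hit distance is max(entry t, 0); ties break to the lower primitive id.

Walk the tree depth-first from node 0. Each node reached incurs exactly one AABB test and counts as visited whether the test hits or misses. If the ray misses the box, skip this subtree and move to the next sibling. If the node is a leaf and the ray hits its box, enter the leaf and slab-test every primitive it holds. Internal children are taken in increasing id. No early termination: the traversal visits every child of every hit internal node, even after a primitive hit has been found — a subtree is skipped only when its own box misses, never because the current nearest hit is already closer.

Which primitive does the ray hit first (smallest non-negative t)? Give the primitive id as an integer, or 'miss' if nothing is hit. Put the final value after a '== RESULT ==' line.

Walk:
N0 x:[-3,37] y:[0,35] z:[47/2,87/2] -> hit [47/2,35], descend [6, 7]
  N6 x:[17,37] y:[2,35] z:[47/2,87/2] -> hit [47/2,35], descend [9, 14]
    N9 x:[17,37] y:[6,28] z:[35,87/2] -> miss, prune
    N14 x:[17,35] y:[2,35] z:[47/2,73/2] -> hit [47/2,35], descend [2, 12]
      N2 x:[18,35] y:[19,35] z:[34,73/2] -> hit [34,35] leaf, test {P8@t=34, P14(miss)}
      N12 x:[17,31] y:[2,20] z:[47/2,67/2] -> miss, prune
  N7 x:[-3,16] y:[0,34] z:[26,83/2] -> miss, prune

Summary -> nodes [0, 6, 9, 14, 2, 12, 7]; box-tests=7; leaf-entries=1; first=P8

== RESULT ==
8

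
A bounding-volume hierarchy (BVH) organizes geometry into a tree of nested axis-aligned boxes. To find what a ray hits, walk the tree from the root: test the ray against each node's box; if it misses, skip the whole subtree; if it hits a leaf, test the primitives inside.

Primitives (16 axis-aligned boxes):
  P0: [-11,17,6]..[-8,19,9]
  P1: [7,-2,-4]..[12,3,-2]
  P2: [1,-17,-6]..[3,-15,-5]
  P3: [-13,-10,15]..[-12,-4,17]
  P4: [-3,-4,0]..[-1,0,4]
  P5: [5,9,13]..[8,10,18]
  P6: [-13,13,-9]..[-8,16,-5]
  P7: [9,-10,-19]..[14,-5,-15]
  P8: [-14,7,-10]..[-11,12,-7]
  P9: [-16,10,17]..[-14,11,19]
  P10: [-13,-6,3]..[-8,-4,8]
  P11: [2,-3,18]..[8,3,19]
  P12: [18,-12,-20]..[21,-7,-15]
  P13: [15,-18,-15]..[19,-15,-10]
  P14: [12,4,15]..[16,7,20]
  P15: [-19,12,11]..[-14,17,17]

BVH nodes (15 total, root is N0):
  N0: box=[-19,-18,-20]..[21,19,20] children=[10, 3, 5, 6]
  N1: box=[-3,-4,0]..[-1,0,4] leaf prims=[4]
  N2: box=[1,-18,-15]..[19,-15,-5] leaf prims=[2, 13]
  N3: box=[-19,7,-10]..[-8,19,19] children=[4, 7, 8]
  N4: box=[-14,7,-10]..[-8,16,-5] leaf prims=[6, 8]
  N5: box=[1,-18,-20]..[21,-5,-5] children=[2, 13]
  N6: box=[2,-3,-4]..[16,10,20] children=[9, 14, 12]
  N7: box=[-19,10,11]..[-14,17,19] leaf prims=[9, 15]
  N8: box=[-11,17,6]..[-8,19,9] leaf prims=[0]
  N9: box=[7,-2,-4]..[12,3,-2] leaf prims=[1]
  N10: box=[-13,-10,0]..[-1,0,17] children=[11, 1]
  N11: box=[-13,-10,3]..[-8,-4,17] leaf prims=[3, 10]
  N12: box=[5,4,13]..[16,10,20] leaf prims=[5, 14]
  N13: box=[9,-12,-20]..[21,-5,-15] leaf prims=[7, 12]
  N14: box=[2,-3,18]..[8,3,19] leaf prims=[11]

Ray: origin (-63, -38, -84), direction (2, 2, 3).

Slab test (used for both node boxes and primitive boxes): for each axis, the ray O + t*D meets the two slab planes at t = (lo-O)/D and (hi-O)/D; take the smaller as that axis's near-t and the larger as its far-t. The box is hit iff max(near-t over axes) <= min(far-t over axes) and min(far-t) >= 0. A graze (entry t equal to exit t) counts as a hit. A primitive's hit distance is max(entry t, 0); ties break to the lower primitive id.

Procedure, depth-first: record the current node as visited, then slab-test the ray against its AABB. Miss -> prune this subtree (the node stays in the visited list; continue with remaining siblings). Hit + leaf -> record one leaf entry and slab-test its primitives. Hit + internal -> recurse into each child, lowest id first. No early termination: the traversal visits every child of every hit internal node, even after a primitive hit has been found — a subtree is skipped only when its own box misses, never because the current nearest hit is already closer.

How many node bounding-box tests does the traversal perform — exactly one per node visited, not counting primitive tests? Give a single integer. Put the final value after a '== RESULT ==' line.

Trace the traversal:
N0 x:[22,42] y:[10,57/2] z:[64/3,104/3] -> hit [22,57/2], descend [3, 5, 6, 10]
  N3 x:[22,55/2] y:[45/2,57/2] z:[74/3,103/3] -> hit [74/3,55/2], descend [4, 7, 8]
    N4 x:[49/2,55/2] y:[45/2,27] z:[74/3,79/3] -> hit [74/3,79/3] leaf, test {P6@t=51/2, P8@t=74/3}
    N7 x:[22,49/2] y:[24,55/2] z:[95/3,103/3] -> miss, prune
    N8 x:[26,55/2] y:[55/2,57/2] z:[30,31] -> miss, prune
  N5 x:[32,42] y:[10,33/2] z:[64/3,79/3] -> miss, prune
  N6 x:[65/2,79/2] y:[35/2,24] z:[80/3,104/3] -> miss, prune
  N10 x:[25,31] y:[14,19] z:[28,101/3] -> miss, prune

8 AABB tests over nodes [0, 3, 4, 7, 8, 5, 6, 10]; 1 leaf entered; closest P8.

== RESULT ==
8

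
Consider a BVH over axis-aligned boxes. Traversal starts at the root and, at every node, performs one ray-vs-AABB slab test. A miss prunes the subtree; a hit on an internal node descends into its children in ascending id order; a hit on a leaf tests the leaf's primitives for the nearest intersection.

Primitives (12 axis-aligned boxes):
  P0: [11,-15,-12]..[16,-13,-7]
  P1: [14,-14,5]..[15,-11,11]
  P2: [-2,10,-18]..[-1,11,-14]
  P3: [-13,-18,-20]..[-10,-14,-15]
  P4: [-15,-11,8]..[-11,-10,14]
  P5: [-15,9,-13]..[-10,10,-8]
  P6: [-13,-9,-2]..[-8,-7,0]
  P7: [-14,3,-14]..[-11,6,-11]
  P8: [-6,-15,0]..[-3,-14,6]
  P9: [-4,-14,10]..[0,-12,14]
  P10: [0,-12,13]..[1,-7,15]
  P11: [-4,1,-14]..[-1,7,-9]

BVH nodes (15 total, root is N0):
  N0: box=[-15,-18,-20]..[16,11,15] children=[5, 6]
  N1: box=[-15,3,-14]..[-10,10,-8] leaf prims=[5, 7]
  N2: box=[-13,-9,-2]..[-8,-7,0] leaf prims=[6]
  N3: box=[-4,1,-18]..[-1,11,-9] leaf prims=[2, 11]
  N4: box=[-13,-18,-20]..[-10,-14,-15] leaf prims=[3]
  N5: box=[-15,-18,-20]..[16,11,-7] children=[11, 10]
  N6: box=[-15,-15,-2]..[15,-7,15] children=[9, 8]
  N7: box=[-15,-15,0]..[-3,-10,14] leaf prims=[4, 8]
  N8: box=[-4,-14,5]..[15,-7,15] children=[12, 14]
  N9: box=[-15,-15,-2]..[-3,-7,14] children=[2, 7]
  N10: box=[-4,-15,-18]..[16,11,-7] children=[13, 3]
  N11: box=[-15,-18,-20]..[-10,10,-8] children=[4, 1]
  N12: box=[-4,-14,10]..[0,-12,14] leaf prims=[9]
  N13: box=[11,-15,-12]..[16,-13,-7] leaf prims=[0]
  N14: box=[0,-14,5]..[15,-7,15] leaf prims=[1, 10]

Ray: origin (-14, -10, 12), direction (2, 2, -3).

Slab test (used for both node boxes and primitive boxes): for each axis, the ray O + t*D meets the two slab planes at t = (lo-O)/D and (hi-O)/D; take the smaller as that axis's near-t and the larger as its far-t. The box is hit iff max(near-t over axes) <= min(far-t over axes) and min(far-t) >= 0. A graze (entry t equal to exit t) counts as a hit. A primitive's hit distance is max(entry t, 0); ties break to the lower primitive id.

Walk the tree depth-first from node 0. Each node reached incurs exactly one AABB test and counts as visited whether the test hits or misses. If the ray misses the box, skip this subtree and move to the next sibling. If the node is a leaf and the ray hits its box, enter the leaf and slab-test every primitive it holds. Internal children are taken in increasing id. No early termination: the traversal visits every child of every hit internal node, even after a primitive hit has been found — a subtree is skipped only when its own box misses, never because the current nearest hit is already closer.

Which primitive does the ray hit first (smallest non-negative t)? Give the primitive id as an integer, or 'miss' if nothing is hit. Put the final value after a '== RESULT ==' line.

Traverse from the root:
N0 x:[-1/2,15] y:[-4,21/2] z:[-1,32/3] -> hit [-1/2,21/2], descend [5, 6]
  N5 x:[-1/2,15] y:[-4,21/2] z:[19/3,32/3] -> hit [19/3,21/2], descend [10, 11]
    N10 x:[5,15] y:[-5/2,21/2] z:[19/3,10] -> hit [19/3,10], descend [3, 13]
      N3 x:[5,13/2] y:[11/2,21/2] z:[7,10] -> miss, prune
      N13 x:[25/2,15] y:[-5/2,-3/2] z:[19/3,8] -> miss, prune
    N11 x:[-1/2,2] y:[-4,10] z:[20/3,32/3] -> miss, prune
  N6 x:[-1/2,29/2] y:[-5/2,3/2] z:[-1,14/3] -> hit [-1/2,3/2], descend [8, 9]
    N8 x:[5,29/2] y:[-2,3/2] z:[-1,7/3] -> miss, prune
    N9 x:[-1/2,11/2] y:[-5/2,3/2] z:[-2/3,14/3] -> hit [-1/2,3/2], descend [2, 7]
      N2 x:[1/2,3] y:[1/2,3/2] z:[4,14/3] -> miss, prune
      N7 x:[-1/2,11/2] y:[-5/2,0] z:[-2/3,4] -> hit [-1/2,0] leaf, test {P4@t=0, P8(miss)}

Visited [0, 5, 10, 3, 13, 11, 6, 8, 9, 2, 7]. Tests: 11 box, 1 leaf. Nearest: P4.

== RESULT ==
4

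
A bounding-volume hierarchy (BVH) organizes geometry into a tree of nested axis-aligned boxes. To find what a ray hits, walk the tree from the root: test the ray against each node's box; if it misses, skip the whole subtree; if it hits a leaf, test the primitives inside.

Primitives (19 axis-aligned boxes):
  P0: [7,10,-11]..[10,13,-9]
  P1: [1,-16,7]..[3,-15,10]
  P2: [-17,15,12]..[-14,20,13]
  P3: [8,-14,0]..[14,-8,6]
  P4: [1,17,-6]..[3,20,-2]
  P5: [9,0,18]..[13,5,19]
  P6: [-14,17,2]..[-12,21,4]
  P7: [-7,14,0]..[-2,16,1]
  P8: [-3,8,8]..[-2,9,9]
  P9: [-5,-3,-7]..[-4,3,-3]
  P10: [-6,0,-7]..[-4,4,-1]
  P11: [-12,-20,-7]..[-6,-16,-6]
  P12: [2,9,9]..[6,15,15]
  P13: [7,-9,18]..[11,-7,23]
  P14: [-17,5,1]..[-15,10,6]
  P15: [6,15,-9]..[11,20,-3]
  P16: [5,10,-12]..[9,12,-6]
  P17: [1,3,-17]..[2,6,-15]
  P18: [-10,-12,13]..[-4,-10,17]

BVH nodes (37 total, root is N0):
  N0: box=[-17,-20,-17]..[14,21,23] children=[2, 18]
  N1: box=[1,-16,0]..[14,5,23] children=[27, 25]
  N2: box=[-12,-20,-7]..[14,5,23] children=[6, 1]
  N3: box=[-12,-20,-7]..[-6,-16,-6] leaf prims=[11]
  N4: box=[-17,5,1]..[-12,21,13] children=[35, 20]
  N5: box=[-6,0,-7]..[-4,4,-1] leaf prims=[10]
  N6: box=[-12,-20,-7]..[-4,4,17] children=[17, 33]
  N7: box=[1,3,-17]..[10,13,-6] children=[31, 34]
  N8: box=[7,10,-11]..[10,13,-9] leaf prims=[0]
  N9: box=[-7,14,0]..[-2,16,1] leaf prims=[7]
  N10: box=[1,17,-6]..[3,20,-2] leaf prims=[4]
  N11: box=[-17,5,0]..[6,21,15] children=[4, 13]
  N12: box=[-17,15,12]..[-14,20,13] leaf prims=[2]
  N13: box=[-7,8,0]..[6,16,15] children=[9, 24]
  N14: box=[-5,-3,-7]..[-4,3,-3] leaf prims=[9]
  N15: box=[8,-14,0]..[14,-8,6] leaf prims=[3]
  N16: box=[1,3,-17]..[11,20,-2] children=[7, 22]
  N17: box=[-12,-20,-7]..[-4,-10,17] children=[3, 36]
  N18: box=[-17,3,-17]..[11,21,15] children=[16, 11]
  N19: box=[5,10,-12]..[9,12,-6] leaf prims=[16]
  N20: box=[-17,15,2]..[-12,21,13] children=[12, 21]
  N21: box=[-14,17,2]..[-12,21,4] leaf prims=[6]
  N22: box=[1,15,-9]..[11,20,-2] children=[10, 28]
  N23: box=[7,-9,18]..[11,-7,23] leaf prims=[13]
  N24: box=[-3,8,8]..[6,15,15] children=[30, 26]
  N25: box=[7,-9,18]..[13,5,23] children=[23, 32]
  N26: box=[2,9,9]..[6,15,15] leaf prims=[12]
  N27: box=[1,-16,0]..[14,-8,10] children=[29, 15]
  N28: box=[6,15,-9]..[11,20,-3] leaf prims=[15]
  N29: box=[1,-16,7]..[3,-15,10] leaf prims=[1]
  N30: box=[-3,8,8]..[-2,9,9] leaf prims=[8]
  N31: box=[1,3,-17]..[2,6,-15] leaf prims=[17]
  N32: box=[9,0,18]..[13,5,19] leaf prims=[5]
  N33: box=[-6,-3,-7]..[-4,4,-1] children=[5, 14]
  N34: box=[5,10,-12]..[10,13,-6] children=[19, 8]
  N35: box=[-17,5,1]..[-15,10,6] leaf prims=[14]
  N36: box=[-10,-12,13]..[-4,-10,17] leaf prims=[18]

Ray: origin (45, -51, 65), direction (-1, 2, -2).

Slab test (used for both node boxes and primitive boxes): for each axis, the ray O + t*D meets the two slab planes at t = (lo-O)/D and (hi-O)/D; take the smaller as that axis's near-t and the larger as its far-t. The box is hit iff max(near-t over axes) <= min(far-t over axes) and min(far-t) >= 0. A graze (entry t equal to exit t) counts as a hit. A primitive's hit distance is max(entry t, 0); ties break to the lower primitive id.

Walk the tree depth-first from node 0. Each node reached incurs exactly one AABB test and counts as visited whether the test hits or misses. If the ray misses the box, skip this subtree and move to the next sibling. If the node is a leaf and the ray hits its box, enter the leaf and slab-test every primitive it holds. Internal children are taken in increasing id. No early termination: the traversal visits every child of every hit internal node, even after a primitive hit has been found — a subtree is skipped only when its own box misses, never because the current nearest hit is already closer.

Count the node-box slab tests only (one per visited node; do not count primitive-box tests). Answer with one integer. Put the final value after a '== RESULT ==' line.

Walk:
N0 x:[31,62] y:[31/2,36] z:[21,41] -> hit [31,36], descend [2, 18]
  N2 x:[31,57] y:[31/2,28] z:[21,36] -> miss, prune
  N18 x:[34,62] y:[27,36] z:[25,41] -> hit [34,36], descend [11, 16]
    N11 x:[39,62] y:[28,36] z:[25,65/2] -> miss, prune
    N16 x:[34,44] y:[27,71/2] z:[67/2,41] -> hit [34,71/2], descend [7, 22]
      N7 x:[35,44] y:[27,32] z:[71/2,41] -> miss, prune
      N22 x:[34,44] y:[33,71/2] z:[67/2,37] -> hit [34,71/2], descend [10, 28]
        N10 x:[42,44] y:[34,71/2] z:[67/2,71/2] -> miss, prune
        N28 x:[34,39] y:[33,71/2] z:[34,37] -> hit [34,71/2] leaf, test {P15@t=34}

order=[0, 2, 18, 11, 16, 7, 22, 10, 28]  |boxes|=9  |leaves|=1  hit=P15

== RESULT ==
9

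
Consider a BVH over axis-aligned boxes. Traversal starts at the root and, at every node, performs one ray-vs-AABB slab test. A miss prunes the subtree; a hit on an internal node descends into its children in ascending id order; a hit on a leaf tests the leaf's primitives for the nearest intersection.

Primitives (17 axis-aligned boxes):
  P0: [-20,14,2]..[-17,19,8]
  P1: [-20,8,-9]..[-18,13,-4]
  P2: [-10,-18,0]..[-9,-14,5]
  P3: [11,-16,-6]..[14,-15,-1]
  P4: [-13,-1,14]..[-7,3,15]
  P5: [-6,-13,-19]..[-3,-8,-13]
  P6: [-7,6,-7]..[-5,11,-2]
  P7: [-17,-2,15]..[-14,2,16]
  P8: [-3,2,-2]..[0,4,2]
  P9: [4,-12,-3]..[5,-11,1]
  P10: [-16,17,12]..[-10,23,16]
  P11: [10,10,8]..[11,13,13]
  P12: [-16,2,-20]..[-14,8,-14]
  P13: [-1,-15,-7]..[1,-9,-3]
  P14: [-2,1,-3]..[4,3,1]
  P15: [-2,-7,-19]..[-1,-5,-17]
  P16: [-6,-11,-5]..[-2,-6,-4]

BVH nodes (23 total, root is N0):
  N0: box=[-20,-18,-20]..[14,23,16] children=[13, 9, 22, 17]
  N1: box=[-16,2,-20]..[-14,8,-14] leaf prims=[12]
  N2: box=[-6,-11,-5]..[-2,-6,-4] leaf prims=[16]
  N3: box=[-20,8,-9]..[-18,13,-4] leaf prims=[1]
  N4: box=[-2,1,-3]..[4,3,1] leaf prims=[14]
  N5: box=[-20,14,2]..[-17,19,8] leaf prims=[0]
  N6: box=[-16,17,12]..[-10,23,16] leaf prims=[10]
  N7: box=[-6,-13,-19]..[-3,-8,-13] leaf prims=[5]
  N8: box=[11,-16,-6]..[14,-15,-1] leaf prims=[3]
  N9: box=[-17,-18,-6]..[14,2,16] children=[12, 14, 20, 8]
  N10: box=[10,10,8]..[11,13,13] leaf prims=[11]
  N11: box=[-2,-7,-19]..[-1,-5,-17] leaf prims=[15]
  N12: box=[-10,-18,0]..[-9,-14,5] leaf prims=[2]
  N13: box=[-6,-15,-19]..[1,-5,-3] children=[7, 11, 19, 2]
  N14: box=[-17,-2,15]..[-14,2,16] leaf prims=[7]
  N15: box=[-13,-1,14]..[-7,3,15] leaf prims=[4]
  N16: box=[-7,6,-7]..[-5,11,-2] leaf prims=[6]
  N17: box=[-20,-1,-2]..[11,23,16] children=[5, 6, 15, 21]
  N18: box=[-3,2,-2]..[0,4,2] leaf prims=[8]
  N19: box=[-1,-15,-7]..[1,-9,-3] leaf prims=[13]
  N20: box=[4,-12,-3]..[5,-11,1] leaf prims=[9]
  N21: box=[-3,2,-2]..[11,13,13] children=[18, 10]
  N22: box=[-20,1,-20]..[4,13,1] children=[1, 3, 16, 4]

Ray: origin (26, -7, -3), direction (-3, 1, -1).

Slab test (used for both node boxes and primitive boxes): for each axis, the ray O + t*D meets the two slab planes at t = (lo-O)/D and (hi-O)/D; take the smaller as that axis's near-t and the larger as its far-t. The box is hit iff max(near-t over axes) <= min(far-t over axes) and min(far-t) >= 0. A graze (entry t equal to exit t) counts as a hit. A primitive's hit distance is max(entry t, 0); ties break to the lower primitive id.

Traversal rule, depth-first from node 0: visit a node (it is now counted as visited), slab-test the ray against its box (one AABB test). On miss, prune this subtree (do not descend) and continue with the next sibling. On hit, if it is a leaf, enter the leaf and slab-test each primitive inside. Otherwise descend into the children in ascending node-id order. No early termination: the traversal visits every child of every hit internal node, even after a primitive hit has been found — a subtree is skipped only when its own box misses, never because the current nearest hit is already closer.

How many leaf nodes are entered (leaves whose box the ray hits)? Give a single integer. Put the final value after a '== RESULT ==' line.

Trace the traversal:
N0 x:[4,46/3] y:[-11,30] z:[-19,17] -> hit [4,46/3], descend [9, 13, 17, 22]
  N9 x:[4,43/3] y:[-11,9] z:[-19,3] -> miss, prune
  N13 x:[25/3,32/3] y:[-8,2] z:[0,16] -> miss, prune
  N17 x:[5,46/3] y:[6,30] z:[-19,-1] -> miss, prune
  N22 x:[22/3,46/3] y:[8,20] z:[-4,17] -> hit [8,46/3], descend [1, 3, 4, 16]
    N1 x:[40/3,14] y:[9,15] z:[11,17] -> hit [40/3,14] leaf, test {P12@t=40/3}
    N3 x:[44/3,46/3] y:[15,20] z:[1,6] -> miss, prune
    N4 x:[22/3,28/3] y:[8,10] z:[-4,0] -> miss, prune
    N16 x:[31/3,11] y:[13,18] z:[-1,4] -> miss, prune

9 AABB tests over nodes [0, 9, 13, 17, 22, 1, 3, 4, 16]; 1 leaf entered; closest P12.

== RESULT ==
1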